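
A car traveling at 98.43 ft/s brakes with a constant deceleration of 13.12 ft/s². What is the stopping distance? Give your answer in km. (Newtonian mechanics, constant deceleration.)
d = v₀² / (2a) (with unit conversion) = 0.1125 km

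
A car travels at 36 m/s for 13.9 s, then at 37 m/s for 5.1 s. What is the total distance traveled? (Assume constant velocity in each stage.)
d₁ = v₁t₁ = 36 × 13.9 = 500.4 m
d₂ = v₂t₂ = 37 × 5.1 = 188.7 m
d_total = 500.4 + 188.7 = 689.1 m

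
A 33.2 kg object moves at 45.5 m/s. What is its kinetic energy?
KE = ½mv² = ½×33.2×45.5² = 34366.15 J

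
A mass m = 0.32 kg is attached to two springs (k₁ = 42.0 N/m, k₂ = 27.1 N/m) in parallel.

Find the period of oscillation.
k_eq = k₁+k₂ = 69.1 N/m
T = 2π√(m/k_eq) = 2π√(0.32/69.1) = 0.4276 s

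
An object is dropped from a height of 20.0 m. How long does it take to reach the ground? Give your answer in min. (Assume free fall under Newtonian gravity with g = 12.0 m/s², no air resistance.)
t = √(2h/g) (with unit conversion) = 0.03043 min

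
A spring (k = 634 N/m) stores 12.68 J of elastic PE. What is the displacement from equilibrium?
PE = ½kx² → x = √(2PE/k) = √(2×12.68/634) = 0.2 m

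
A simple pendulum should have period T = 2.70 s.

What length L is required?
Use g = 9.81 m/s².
T = 2π√(L/g) → L = g(T/2π)² = 9.81×(2.7/2π)² = 1.811 m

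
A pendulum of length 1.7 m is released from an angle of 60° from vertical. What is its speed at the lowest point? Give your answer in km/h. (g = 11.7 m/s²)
h = L(1 − cosθ) = 1.7×(1 − cos60°) = 0.85 m
v = √(2gh) = √(2×11.7×0.85) = 4.46 m/s = 16.06 km/h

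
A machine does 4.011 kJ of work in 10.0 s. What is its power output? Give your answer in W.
P = W/t = 4011 J / 10 s = 401.1 W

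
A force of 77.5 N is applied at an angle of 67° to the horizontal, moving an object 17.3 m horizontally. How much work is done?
W = Fd cosθ = 77.5×17.3×cos(67°) = 523.87 J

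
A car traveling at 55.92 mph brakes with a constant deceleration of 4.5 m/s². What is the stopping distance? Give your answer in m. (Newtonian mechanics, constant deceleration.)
d = v₀² / (2a) (with unit conversion) = 69.44 m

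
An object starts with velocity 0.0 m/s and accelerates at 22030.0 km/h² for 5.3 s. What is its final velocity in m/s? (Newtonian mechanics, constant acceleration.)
v = v₀ + at (with unit conversion) = 9.009 m/s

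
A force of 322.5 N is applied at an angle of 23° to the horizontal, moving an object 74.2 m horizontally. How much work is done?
W = Fd cosθ = 322.5×74.2×cos(23°) = 22027.0 J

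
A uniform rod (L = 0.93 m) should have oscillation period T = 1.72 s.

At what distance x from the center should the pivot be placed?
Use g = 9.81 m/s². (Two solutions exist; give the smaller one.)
T = 2π√((L²/12 + x²)/(gx)). Let c = T²g/(4π²) = 0.7351.
x² − cx + L²/12 = 0 → x = (c − √(c² − L²/3))/2 = 0.1165 m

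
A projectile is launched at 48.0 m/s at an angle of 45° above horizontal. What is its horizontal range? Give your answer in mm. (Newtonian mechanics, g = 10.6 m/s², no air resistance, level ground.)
R = v₀² sin(2θ) / g (with unit conversion) = 217400.0 mm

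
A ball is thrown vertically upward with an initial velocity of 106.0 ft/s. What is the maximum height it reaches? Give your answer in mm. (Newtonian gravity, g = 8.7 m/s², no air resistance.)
h_max = v₀²/(2g) (with unit conversion) = 59990.0 mm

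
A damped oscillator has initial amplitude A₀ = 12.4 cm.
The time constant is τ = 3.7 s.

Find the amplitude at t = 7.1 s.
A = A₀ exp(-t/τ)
A = A₀ exp(−t/τ) = 12.4×exp(−7.1/3.7) = 1.82 cm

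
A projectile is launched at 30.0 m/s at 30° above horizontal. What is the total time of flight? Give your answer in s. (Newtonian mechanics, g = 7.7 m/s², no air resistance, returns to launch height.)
T = 2v₀sin(θ)/g = 3.896 s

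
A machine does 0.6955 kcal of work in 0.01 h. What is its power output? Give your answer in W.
P = W/t = 2910 J / 36 s = 80.83 W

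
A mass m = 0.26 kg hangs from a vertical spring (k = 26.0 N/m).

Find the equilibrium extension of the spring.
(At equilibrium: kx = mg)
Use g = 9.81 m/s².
x_eq = mg/k = 0.26×9.81/26.0 = 0.0981 m = 9.81 cm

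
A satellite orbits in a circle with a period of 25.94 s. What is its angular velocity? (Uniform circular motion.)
ω = 2π/T = 2π/25.94 = 0.2422 rad/s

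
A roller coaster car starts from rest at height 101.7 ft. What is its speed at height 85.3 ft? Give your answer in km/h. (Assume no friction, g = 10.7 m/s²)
mgh₁ = ½mv₂² + mgh₂ → v₂ = √(2g(h₁−h₂)) = √(2×10.7×(31−26)) = 10.34 m/s = 37.23 km/h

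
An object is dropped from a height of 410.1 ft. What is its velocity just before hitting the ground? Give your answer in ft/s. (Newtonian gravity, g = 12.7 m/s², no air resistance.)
v = √(2gh) (with unit conversion) = 184.9 ft/s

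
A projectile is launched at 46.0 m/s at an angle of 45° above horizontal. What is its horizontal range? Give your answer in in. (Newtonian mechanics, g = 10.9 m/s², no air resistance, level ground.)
R = v₀² sin(2θ) / g (with unit conversion) = 7643.0 in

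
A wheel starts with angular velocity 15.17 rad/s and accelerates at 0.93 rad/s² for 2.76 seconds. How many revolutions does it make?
θ = ω₀t + ½αt² = 15.17×2.76 + ½×0.93×2.76² = 45.41 rad
Revolutions = θ/(2π) = 45.41/(2π) = 7.23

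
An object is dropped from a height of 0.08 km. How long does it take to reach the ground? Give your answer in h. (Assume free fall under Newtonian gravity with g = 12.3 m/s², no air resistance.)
t = √(2h/g) (with unit conversion) = 0.001002 h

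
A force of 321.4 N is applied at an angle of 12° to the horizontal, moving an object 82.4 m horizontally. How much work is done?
W = Fd cosθ = 321.4×82.4×cos(12°) = 25905.0 J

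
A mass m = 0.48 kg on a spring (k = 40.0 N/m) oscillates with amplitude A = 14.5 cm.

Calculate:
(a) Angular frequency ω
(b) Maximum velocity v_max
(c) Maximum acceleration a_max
ω = √(k/m) = √(40.0/0.48) = 9.129 rad/s
v_max = ωA = 9.129×0.145 = 1.324 m/s
a_max = ω²A = 9.129²×0.145 = 12.08 m/s²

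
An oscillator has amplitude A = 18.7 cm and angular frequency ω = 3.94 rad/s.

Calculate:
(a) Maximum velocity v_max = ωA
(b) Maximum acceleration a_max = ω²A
v_max = ωA = 3.94×0.187 = 0.7368 m/s
a_max = ω²A = 3.94²×0.187 = 2.903 m/s²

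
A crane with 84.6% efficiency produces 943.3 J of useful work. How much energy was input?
W_in = W_out/η = 943.3/0.846 = 1115.0 J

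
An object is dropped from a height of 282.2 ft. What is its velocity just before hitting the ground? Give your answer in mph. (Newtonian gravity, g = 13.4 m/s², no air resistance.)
v = √(2gh) (with unit conversion) = 107.4 mph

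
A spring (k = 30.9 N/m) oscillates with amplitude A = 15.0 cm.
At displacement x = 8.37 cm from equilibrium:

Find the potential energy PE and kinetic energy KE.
E_total = ½kA² = ½×30.9×(0.15)² = 0.3476 J
PE = ½kx² = ½×30.9×(0.0837)² = 0.1082 J
KE = E_total − PE = 0.2394 J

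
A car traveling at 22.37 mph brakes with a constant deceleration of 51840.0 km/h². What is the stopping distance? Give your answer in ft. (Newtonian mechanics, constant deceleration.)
d = v₀² / (2a) (with unit conversion) = 41.01 ft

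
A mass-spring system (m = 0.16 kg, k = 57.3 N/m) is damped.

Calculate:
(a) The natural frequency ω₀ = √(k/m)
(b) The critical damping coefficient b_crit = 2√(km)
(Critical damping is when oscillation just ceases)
ω₀ = √(k/m) = √(57.3/0.16) = 18.92 rad/s
b_crit = 2√(km) = 2√(57.3×0.16) = 6.056 kg/s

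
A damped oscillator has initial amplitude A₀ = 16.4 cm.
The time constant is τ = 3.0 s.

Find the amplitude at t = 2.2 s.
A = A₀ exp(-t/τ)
A = A₀ exp(−t/τ) = 16.4×exp(−2.2/3.0) = 7.877 cm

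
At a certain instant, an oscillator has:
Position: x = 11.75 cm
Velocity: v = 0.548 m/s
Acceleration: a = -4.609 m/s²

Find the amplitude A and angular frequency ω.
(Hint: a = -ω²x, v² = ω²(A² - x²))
a = −ω²x → ω = √(|a|/x) = √(4.609/0.1175) = 6.263 rad/s
v² = ω²(A² − x²) → A = √(x² + v²/ω²) = √(0.1175² + 0.548²/6.263²) = 0.1465 m = 14.65 cm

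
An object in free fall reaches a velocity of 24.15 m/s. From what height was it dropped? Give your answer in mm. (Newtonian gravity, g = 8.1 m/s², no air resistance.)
h = v²/(2g) (with unit conversion) = 36000.0 mm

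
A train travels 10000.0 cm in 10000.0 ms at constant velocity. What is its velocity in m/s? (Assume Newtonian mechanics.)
v = d/t (with unit conversion) = 10.0 m/s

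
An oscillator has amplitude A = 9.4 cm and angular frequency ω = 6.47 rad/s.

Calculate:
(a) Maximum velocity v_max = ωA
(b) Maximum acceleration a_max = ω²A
v_max = ωA = 6.47×0.094 = 0.6082 m/s
a_max = ω²A = 6.47²×0.094 = 3.935 m/s²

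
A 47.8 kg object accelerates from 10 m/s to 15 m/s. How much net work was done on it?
W_net = ΔKE = ½m(v₂² − v₁²) = ½×47.8×(15² − 10²) = 2987.5 J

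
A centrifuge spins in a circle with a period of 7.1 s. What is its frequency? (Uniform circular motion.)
f = 1/T = 1/7.1 = 0.1408 Hz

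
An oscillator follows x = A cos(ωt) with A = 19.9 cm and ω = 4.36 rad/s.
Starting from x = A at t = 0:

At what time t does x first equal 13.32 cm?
cos(ωt) = x/A = 13.32/19.9 = 0.6693
ωt = arccos(0.6693) = 0.8375 rad
t = 0.8375/4.36 = 0.1921 s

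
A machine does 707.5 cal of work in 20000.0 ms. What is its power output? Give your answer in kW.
P = W/t = 2960 J / 20 s = 148 W = 0.148 kW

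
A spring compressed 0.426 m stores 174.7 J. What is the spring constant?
PE = ½kx² → k = 2PE/x² = 2×174.7/0.426² = 1925.0 N/m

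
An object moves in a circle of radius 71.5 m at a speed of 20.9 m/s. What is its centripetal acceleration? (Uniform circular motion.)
a_c = v²/r = 20.9²/71.5 = 436.81/71.5 = 6.11 m/s²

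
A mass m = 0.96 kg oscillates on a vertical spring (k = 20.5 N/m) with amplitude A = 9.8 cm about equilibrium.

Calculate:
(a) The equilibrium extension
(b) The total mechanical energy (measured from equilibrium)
x_eq = mg/k = 0.96×9.81/20.5 = 0.4594 m = 45.94 cm
E = ½kA² = ½×20.5×(0.098)² = 0.09844 J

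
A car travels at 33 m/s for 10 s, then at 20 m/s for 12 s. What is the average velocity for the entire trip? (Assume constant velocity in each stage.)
d₁ = v₁t₁ = 33 × 10 = 330 m
d₂ = v₂t₂ = 20 × 12 = 240 m
d_total = 570 m, t_total = 22 s
v_avg = d_total/t_total = 570/22 = 25.91 m/s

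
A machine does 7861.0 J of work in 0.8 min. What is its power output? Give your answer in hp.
P = W/t = 7861 J / 48 s = 163.8 W = 0.2196 hp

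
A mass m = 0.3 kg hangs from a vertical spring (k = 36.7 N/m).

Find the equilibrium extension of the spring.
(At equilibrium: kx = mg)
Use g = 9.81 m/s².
x_eq = mg/k = 0.3×9.81/36.7 = 0.08019 m = 8.019 cm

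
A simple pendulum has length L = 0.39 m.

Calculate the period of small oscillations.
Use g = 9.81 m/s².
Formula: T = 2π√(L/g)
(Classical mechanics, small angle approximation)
T = 2π√(L/g) = 2π√(0.39/9.81) = 1.253 s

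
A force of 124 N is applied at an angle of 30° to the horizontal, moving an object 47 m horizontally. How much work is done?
W = Fd cosθ = 124×47×cos(30°) = 5047.2 J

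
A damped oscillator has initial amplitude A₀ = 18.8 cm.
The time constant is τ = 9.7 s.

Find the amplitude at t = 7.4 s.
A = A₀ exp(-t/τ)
A = A₀ exp(−t/τ) = 18.8×exp(−7.4/9.7) = 8.767 cm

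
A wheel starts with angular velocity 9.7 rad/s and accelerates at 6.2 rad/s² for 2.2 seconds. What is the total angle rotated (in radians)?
θ = ω₀t + ½αt² = 9.7×2.2 + ½×6.2×2.2² = 36.34 rad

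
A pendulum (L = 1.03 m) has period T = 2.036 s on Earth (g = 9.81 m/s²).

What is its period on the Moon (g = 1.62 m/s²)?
T = 2π√(L/g), so T_moon/T_earth = √(g_earth/g_moon)
T_moon = 2π√(1.03/1.62) = 5.01 s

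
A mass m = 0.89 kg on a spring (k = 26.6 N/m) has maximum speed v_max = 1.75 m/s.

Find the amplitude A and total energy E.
½mv²_max = ½kA² → A = v_max√(m/k) = 1.75×√(0.89/26.6) = 0.3201 m = 32.01 cm
E = ½mv²_max = ½×0.89×1.75² = 1.363 J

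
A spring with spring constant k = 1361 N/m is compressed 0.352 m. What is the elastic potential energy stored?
PE = ½kx² = ½×1361×0.352² = 84.32 J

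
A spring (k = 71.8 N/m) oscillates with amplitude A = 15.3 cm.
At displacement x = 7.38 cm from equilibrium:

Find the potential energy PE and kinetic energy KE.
E_total = ½kA² = ½×71.8×(0.153)² = 0.8404 J
PE = ½kx² = ½×71.8×(0.0738)² = 0.1955 J
KE = E_total − PE = 0.6449 J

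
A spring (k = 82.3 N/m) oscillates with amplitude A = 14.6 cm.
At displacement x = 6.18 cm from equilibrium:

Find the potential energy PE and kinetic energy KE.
E_total = ½kA² = ½×82.3×(0.146)² = 0.8772 J
PE = ½kx² = ½×82.3×(0.0618)² = 0.1572 J
KE = E_total − PE = 0.72 J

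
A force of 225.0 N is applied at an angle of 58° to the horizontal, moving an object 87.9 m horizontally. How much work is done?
W = Fd cosθ = 225.0×87.9×cos(58°) = 10480.0 J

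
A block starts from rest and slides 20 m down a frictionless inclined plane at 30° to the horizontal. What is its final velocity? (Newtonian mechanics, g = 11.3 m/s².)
a = g sin(θ) = 11.3 × sin(30°) = 5.65 m/s²
v = √(2ad) = √(2 × 5.65 × 20) = 15.03 m/s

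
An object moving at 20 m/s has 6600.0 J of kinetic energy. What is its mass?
KE = ½mv² → m = 2KE/v² = 2×6600.0/20² = 33.0 kg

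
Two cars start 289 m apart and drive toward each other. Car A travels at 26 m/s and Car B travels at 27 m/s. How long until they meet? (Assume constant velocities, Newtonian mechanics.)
Combined speed: v_combined = 26 + 27 = 53 m/s
Time to meet: t = d/53 = 289/53 = 5.45 s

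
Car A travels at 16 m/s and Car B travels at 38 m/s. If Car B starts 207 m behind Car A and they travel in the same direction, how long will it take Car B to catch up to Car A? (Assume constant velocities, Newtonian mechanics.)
Relative speed: v_rel = 38 - 16 = 22 m/s
Time to catch: t = d₀/v_rel = 207/22 = 9.41 s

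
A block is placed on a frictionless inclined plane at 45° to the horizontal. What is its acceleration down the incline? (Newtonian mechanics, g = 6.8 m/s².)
a = g sin(θ) = 6.8 × sin(45°) = 6.8 × 0.7071 = 4.81 m/s²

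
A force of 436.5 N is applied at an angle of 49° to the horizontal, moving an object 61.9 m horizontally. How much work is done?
W = Fd cosθ = 436.5×61.9×cos(49°) = 17726.0 J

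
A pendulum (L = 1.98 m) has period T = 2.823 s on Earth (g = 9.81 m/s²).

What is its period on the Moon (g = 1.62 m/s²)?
T = 2π√(L/g), so T_moon/T_earth = √(g_earth/g_moon)
T_moon = 2π√(1.98/1.62) = 6.946 s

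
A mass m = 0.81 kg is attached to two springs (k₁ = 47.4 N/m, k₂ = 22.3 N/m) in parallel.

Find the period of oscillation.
k_eq = k₁+k₂ = 69.7 N/m
T = 2π√(m/k_eq) = 2π√(0.81/69.7) = 0.6773 s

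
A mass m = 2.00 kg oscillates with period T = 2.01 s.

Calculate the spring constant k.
T = 2π√(m/k) → k = m(2π/T)² = 2.0×(2π/2.01)² = 19.54 N/m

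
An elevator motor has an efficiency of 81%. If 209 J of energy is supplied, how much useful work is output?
W_out = η × W_in = 0.81 × 209 = 169.29 J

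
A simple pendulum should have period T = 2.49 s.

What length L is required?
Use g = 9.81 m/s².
T = 2π√(L/g) → L = g(T/2π)² = 9.81×(2.49/2π)² = 1.541 m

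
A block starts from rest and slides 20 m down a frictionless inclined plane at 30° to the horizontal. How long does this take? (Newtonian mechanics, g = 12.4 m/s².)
a = g sin(θ) = 12.4 × sin(30°) = 6.2 m/s²
t = √(2d/a) = √(2 × 20 / 6.2) = 2.54 s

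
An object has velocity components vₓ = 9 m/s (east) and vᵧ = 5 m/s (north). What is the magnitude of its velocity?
|v| = √(vₓ² + vᵧ²) = √(9² + 5²) = √(106) = 10.3 m/s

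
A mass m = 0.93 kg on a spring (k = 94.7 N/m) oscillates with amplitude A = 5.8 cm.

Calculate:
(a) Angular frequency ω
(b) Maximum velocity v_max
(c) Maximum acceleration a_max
ω = √(k/m) = √(94.7/0.93) = 10.09 rad/s
v_max = ωA = 10.09×0.058 = 0.5853 m/s
a_max = ω²A = 10.09²×0.058 = 5.906 m/s²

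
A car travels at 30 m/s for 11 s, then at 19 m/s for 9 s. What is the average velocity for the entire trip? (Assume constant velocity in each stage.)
d₁ = v₁t₁ = 30 × 11 = 330 m
d₂ = v₂t₂ = 19 × 9 = 171 m
d_total = 501 m, t_total = 20 s
v_avg = d_total/t_total = 501/20 = 25.05 m/s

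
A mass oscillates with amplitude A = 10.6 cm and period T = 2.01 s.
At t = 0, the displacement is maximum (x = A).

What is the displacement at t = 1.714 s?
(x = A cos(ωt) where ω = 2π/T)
ω = 2π/T = 2π/2.01 = 3.126 rad/s
x = A cos(ωt) = 10.6×cos(3.126×1.714) = 6.377 cm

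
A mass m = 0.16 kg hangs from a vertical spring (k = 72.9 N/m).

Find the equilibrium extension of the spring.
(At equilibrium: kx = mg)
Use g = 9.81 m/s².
x_eq = mg/k = 0.16×9.81/72.9 = 0.02153 m = 2.153 cm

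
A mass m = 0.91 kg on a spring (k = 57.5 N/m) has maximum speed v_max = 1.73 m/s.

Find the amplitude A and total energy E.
½mv²_max = ½kA² → A = v_max√(m/k) = 1.73×√(0.91/57.5) = 0.2176 m = 21.76 cm
E = ½mv²_max = ½×0.91×1.73² = 1.362 J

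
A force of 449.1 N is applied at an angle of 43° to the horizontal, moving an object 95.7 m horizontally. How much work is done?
W = Fd cosθ = 449.1×95.7×cos(43°) = 31433.0 J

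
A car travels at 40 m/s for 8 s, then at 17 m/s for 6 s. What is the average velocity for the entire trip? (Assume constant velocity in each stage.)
d₁ = v₁t₁ = 40 × 8 = 320 m
d₂ = v₂t₂ = 17 × 6 = 102 m
d_total = 422 m, t_total = 14 s
v_avg = d_total/t_total = 422/14 = 30.14 m/s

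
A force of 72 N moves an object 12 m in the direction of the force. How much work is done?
W = Fd = 72×12 = 864.0 J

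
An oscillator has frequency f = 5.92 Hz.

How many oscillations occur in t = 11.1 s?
n = f×t = 5.92×11.1 = 65.71 oscillations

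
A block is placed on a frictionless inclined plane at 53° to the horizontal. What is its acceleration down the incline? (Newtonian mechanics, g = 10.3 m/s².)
a = g sin(θ) = 10.3 × sin(53°) = 10.3 × 0.7986 = 8.23 m/s²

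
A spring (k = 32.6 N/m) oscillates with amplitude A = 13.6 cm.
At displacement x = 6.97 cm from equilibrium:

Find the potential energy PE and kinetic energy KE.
E_total = ½kA² = ½×32.6×(0.136)² = 0.3015 J
PE = ½kx² = ½×32.6×(0.0697)² = 0.07919 J
KE = E_total − PE = 0.2223 J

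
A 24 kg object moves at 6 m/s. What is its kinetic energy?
KE = ½mv² = ½×24×6² = 432.0 J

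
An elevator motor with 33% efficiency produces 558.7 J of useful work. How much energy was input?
W_in = W_out/η = 558.7/0.33 = 1693.0 J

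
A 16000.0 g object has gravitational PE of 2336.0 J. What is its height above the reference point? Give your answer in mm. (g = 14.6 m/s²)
PE = mgh → h = PE/(mg) = 2336 J / (16 kg × 14.6 m/s²) = 10 m = 10000.0 mm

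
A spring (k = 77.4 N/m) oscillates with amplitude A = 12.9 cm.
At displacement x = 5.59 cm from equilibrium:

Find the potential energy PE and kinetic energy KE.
E_total = ½kA² = ½×77.4×(0.129)² = 0.644 J
PE = ½kx² = ½×77.4×(0.0559)² = 0.1209 J
KE = E_total − PE = 0.5231 J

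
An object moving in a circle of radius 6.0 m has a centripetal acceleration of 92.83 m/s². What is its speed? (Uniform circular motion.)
v = √(a_c × r) = √(92.83 × 6.0) = 23.6 m/s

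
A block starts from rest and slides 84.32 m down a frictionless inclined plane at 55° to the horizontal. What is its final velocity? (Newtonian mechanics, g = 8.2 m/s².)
a = g sin(θ) = 8.2 × sin(55°) = 6.72 m/s²
v = √(2ad) = √(2 × 6.72 × 84.32) = 33.66 m/s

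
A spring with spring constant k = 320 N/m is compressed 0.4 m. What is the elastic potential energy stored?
PE = ½kx² = ½×320×0.4² = 25.6 J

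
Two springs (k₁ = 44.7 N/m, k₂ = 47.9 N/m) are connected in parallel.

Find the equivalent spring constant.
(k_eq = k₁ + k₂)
k_eq = k₁ + k₂ = 44.7 + 47.9 = 92.6 N/m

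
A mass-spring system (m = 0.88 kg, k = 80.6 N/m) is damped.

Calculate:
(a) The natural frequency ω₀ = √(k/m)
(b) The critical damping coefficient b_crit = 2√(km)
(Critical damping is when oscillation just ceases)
ω₀ = √(k/m) = √(80.6/0.88) = 9.57 rad/s
b_crit = 2√(km) = 2√(80.6×0.88) = 16.84 kg/s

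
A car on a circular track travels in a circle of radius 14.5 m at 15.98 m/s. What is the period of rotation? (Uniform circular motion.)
T = 2πr/v = 2π×14.5/15.98 = 5.7 s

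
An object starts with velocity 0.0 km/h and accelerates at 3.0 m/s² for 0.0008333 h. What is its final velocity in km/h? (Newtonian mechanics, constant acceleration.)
v = v₀ + at (with unit conversion) = 32.4 km/h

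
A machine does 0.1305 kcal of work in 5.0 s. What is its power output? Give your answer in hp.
P = W/t = 546 J / 5 s = 109.2 W = 0.1464 hp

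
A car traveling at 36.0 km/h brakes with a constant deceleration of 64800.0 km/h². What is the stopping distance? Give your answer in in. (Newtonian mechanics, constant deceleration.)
d = v₀² / (2a) (with unit conversion) = 393.7 in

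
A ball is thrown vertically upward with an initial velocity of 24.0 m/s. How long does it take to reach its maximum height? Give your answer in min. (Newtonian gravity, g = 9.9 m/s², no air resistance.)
t_up = v₀/g (with unit conversion) = 0.0404 min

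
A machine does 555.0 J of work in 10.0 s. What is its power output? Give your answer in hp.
P = W/t = 555 J / 10 s = 55.5 W = 0.07443 hp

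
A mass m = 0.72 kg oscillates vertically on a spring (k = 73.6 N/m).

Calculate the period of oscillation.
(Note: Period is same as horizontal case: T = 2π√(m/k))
T = 2π√(m/k) = 2π√(0.72/73.6) = 0.6215 s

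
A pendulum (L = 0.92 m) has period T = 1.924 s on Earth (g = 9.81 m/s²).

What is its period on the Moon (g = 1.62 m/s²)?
T = 2π√(L/g), so T_moon/T_earth = √(g_earth/g_moon)
T_moon = 2π√(0.92/1.62) = 4.735 s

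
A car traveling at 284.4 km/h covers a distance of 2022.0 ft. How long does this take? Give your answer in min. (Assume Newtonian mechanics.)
t = d/v (with unit conversion) = 0.13 min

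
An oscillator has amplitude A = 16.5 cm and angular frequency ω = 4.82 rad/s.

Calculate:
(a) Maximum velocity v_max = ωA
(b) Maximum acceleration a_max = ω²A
v_max = ωA = 4.82×0.165 = 0.7953 m/s
a_max = ω²A = 4.82²×0.165 = 3.833 m/s²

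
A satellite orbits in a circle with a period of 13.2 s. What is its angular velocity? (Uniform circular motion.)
ω = 2π/T = 2π/13.2 = 0.476 rad/s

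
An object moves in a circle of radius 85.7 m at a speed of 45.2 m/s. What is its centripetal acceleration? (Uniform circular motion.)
a_c = v²/r = 45.2²/85.7 = 2043.04/85.7 = 23.84 m/s²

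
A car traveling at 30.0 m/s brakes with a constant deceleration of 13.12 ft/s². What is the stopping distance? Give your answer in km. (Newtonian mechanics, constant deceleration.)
d = v₀² / (2a) (with unit conversion) = 0.1125 km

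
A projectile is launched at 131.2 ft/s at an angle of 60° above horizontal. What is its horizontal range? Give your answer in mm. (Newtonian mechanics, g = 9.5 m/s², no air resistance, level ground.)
R = v₀² sin(2θ) / g (with unit conversion) = 145800.0 mm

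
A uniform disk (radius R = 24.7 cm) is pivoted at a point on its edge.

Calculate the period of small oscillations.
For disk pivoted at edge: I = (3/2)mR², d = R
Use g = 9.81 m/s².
I/m = (3/2)R² = 0.09151 m²; d = R = 0.247 m
T = 2π√((3/2)R²/(gR)) = 2π√(3R/(2g)) = 1.221 s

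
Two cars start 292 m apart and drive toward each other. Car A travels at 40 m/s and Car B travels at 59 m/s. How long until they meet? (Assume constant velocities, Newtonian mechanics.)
Combined speed: v_combined = 40 + 59 = 99 m/s
Time to meet: t = d/99 = 292/99 = 2.95 s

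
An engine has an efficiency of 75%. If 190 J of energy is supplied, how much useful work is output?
W_out = η × W_in = 0.75 × 190 = 142.5 J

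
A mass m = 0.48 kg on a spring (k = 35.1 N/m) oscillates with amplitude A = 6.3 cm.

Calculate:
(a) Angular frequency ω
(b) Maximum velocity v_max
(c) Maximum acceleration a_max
ω = √(k/m) = √(35.1/0.48) = 8.551 rad/s
v_max = ωA = 8.551×0.063 = 0.5387 m/s
a_max = ω²A = 8.551²×0.063 = 4.607 m/s²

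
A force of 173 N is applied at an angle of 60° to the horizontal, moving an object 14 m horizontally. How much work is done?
W = Fd cosθ = 173×14×cos(60°) = 1211.0 J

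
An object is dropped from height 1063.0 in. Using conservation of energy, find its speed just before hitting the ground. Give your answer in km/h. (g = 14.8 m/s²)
mgh = ½mv² → v = √(2gh) = √(2×14.8×27) = 28.27 m/s = 101.8 km/h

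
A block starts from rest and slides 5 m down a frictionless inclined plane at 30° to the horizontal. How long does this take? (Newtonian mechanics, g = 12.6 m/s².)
a = g sin(θ) = 12.6 × sin(30°) = 6.3 m/s²
t = √(2d/a) = √(2 × 5 / 6.3) = 1.26 s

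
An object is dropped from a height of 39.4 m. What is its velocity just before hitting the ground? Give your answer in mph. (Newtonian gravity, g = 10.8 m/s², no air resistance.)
v = √(2gh) (with unit conversion) = 65.26 mph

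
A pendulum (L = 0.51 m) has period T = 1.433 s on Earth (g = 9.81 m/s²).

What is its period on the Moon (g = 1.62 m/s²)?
T = 2π√(L/g), so T_moon/T_earth = √(g_earth/g_moon)
T_moon = 2π√(0.51/1.62) = 3.525 s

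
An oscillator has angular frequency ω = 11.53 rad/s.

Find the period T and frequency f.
T = 2π/ω = 2π/11.53 = 0.5449 s; f = ω/2π = 1.835 Hz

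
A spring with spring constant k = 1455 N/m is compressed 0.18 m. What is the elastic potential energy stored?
PE = ½kx² = ½×1455×0.18² = 23.57 J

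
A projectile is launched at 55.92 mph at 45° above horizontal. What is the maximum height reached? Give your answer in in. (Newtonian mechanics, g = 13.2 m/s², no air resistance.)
H = v₀²sin²(θ)/(2g) (with unit conversion) = 466.0 in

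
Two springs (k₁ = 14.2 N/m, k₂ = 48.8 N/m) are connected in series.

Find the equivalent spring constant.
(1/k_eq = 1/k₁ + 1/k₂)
1/k_eq = 1/14.2 + 1/48.8 = 0.090914; k_eq = 11 N/m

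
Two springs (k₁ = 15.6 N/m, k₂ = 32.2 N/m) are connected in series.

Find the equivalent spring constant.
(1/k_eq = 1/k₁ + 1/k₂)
1/k_eq = 1/15.6 + 1/32.2 = 0.095158; k_eq = 10.51 N/m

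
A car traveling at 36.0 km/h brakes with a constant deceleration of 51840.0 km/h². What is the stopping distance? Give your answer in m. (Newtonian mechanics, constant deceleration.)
d = v₀² / (2a) (with unit conversion) = 12.5 m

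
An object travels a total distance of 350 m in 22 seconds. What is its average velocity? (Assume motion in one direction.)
v_avg = Δd / Δt = 350 / 22 = 15.91 m/s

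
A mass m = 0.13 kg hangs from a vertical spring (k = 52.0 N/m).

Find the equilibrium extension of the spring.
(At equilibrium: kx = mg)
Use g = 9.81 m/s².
x_eq = mg/k = 0.13×9.81/52.0 = 0.02453 m = 2.453 cm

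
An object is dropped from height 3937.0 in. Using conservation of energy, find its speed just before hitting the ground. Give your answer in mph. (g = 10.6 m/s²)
mgh = ½mv² → v = √(2gh) = √(2×10.6×100) = 46.04 m/s = 103.0 mph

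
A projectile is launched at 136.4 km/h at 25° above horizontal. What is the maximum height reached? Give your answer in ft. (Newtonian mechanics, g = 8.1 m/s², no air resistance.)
H = v₀²sin²(θ)/(2g) (with unit conversion) = 51.93 ft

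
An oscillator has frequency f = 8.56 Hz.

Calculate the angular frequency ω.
ω = 2πf = 2π×8.56 = 53.78 rad/s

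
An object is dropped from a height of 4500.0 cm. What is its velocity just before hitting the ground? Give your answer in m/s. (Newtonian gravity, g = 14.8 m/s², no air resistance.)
v = √(2gh) (with unit conversion) = 36.5 m/s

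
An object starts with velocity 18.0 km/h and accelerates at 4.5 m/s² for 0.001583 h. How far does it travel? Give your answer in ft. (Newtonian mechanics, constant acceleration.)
d = v₀t + ½at² (with unit conversion) = 333.2 ft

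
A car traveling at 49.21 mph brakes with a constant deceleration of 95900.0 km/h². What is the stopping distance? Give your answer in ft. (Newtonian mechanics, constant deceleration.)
d = v₀² / (2a) (with unit conversion) = 107.3 ft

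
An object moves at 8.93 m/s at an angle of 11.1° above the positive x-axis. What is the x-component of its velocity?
vₓ = v cos(θ) = 8.93 × cos(11.1°) = 8.76 m/s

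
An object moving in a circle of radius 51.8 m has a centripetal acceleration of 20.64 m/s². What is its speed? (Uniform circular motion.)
v = √(a_c × r) = √(20.64 × 51.8) = 32.7 m/s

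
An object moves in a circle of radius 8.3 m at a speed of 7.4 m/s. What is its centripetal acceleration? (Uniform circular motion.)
a_c = v²/r = 7.4²/8.3 = 54.76/8.3 = 6.6 m/s²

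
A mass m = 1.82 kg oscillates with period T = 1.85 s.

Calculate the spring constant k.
T = 2π√(m/k) → k = m(2π/T)² = 1.82×(2π/1.85)² = 20.99 N/m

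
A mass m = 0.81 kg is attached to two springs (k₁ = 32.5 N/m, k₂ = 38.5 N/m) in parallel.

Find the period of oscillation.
k_eq = k₁+k₂ = 71 N/m
T = 2π√(m/k_eq) = 2π√(0.81/71) = 0.6711 s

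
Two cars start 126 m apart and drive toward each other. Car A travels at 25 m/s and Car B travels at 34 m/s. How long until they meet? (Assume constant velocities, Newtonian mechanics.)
Combined speed: v_combined = 25 + 34 = 59 m/s
Time to meet: t = d/59 = 126/59 = 2.14 s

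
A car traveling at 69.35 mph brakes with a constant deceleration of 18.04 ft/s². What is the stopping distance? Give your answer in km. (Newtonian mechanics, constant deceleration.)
d = v₀² / (2a) (with unit conversion) = 0.0874 km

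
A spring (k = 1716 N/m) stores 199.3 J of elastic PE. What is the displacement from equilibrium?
PE = ½kx² → x = √(2PE/k) = √(2×199.3/1716) = 0.482 m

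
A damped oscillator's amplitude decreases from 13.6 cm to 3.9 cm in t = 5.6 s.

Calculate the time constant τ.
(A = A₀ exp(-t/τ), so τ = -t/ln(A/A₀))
A/A₀ = 3.9/13.6 = 0.2868; ln(A/A₀) = -1.249
τ = −t/ln(A/A₀) = −5.6/-1.249 = 4.483 s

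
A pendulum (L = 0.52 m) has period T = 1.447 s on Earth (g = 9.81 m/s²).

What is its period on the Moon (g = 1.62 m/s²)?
T = 2π√(L/g), so T_moon/T_earth = √(g_earth/g_moon)
T_moon = 2π√(0.52/1.62) = 3.56 s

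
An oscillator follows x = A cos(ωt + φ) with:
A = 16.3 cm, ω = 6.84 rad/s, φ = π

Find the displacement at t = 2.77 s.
x = A cos(ωt + φ) = 16.3×cos(6.84×2.77 + π) = -16.22 cm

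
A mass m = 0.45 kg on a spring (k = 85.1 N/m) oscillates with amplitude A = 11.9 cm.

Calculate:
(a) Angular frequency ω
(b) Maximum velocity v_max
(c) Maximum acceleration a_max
ω = √(k/m) = √(85.1/0.45) = 13.75 rad/s
v_max = ωA = 13.75×0.119 = 1.636 m/s
a_max = ω²A = 13.75²×0.119 = 22.5 m/s²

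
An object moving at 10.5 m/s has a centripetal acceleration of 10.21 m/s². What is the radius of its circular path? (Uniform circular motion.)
r = v²/a_c = 10.5²/10.21 = 10.8 m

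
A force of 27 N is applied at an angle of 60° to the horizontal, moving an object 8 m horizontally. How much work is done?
W = Fd cosθ = 27×8×cos(60°) = 108.0 J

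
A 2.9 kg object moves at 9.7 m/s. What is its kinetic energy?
KE = ½mv² = ½×2.9×9.7² = 136.4305 J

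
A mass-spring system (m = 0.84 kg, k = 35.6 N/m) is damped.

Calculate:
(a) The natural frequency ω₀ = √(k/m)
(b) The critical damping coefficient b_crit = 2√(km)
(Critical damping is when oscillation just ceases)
ω₀ = √(k/m) = √(35.6/0.84) = 6.51 rad/s
b_crit = 2√(km) = 2√(35.6×0.84) = 10.94 kg/s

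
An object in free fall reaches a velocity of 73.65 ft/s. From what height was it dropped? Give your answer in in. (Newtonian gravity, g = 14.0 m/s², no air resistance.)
h = v²/(2g) (with unit conversion) = 708.6 in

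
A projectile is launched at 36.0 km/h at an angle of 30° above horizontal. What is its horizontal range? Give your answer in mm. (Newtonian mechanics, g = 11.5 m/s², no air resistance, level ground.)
R = v₀² sin(2θ) / g (with unit conversion) = 7531.0 mm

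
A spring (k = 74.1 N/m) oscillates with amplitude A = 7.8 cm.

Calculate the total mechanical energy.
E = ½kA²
E = ½kA² = ½×74.1×(0.078)² = 0.2254 J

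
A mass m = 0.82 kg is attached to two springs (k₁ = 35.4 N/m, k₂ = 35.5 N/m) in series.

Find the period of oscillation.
k_eq = k₁k₂/(k₁+k₂) = 17.72 N/m
T = 2π√(m/k_eq) = 2π√(0.82/17.72) = 1.351 s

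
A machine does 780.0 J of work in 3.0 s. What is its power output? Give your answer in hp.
P = W/t = 780 J / 3 s = 260 W = 0.3487 hp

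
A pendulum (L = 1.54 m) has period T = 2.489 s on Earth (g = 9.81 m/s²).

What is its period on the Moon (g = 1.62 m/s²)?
T = 2π√(L/g), so T_moon/T_earth = √(g_earth/g_moon)
T_moon = 2π√(1.54/1.62) = 6.126 s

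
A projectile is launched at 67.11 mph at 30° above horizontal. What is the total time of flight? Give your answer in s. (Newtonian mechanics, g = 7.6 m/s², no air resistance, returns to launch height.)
T = 2v₀sin(θ)/g (with unit conversion) = 3.947 s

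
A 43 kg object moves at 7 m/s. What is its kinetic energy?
KE = ½mv² = ½×43×7² = 1053.5 J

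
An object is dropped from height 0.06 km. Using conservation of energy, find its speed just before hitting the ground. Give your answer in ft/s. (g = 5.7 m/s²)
mgh = ½mv² → v = √(2gh) = √(2×5.7×60) = 26.15 m/s = 85.81 ft/s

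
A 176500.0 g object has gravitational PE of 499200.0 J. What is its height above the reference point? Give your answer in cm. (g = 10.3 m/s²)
PE = mgh → h = PE/(mg) = 4.992e+05 J / (176.5 kg × 10.3 m/s²) = 274.6 m = 27460.0 cm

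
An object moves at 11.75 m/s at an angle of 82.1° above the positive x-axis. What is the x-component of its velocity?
vₓ = v cos(θ) = 11.75 × cos(82.1°) = 1.61 m/s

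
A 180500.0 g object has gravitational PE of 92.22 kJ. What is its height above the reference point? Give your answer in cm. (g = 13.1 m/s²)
PE = mgh → h = PE/(mg) = 9.222e+04 J / (180.5 kg × 13.1 m/s²) = 39 m = 3900.0 cm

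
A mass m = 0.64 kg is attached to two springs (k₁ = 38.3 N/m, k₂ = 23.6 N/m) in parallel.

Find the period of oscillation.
k_eq = k₁+k₂ = 61.9 N/m
T = 2π√(m/k_eq) = 2π√(0.64/61.9) = 0.6389 s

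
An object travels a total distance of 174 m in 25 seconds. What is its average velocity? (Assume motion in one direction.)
v_avg = Δd / Δt = 174 / 25 = 6.96 m/s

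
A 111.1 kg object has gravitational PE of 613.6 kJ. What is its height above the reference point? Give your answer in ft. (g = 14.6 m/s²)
PE = mgh → h = PE/(mg) = 6.136e+05 J / (111.1 kg × 14.6 m/s²) = 378.3 m = 1241.0 ft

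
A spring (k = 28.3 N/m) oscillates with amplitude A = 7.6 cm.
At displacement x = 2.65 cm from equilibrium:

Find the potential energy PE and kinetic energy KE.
E_total = ½kA² = ½×28.3×(0.076)² = 0.08173 J
PE = ½kx² = ½×28.3×(0.0265)² = 0.009937 J
KE = E_total − PE = 0.07179 J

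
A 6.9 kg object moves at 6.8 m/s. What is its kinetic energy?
KE = ½mv² = ½×6.9×6.8² = 159.528 J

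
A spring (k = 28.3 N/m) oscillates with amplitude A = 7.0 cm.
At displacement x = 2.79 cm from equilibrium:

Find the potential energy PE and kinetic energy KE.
E_total = ½kA² = ½×28.3×(0.07)² = 0.06934 J
PE = ½kx² = ½×28.3×(0.0279)² = 0.01101 J
KE = E_total − PE = 0.05832 J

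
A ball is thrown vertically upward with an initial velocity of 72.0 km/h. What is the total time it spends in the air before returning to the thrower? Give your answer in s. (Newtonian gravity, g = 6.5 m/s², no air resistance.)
t_total = 2v₀/g (with unit conversion) = 6.154 s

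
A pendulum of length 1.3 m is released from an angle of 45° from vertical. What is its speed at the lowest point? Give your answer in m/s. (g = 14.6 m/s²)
h = L(1 − cosθ) = 1.3×(1 − cos45°) = 0.3808 m
v = √(2gh) = √(2×14.6×0.3808) = 3.334 m/s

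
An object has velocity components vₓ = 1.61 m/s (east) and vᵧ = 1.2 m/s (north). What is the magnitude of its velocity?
|v| = √(vₓ² + vᵧ²) = √(1.61² + 1.2²) = √(4.0321) = 2.01 m/s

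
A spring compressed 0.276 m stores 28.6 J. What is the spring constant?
PE = ½kx² → k = 2PE/x² = 2×28.6/0.276² = 750.9 N/m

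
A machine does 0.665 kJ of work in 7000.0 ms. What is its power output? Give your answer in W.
P = W/t = 665 J / 7 s = 95 W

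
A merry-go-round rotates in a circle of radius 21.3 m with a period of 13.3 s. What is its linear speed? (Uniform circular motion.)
v = 2πr/T = 2π×21.3/13.3 = 10.06 m/s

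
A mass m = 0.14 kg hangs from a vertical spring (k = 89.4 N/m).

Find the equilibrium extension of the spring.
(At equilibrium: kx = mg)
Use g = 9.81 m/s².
x_eq = mg/k = 0.14×9.81/89.4 = 0.01536 m = 1.536 cm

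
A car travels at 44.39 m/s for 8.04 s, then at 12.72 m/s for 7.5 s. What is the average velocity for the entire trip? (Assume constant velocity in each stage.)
d₁ = v₁t₁ = 44.39 × 8.04 = 356.896 m
d₂ = v₂t₂ = 12.72 × 7.5 = 95.4 m
d_total = 452.3 m, t_total = 15.54 s
v_avg = d_total/t_total = 452.3/15.54 = 29.11 m/s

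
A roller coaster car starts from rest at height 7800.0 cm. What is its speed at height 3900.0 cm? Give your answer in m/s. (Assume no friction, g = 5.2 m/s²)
mgh₁ = ½mv₂² + mgh₂ → v₂ = √(2g(h₁−h₂)) = √(2×5.2×(78−39)) = 20.14 m/s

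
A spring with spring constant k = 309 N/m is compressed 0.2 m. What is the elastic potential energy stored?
PE = ½kx² = ½×309×0.2² = 6.18 J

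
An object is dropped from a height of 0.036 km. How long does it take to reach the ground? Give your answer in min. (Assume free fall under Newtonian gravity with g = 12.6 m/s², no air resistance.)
t = √(2h/g) (with unit conversion) = 0.03984 min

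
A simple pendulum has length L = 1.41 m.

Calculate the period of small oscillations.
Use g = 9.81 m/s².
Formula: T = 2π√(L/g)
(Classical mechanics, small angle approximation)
T = 2π√(L/g) = 2π√(1.41/9.81) = 2.382 s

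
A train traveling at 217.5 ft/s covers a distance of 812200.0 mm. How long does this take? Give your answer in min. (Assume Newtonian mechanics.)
t = d/v (with unit conversion) = 0.2042 min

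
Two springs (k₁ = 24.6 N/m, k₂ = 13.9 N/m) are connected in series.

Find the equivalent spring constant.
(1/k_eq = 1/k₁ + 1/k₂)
1/k_eq = 1/24.6 + 1/13.9 = 0.11259; k_eq = 8.882 N/m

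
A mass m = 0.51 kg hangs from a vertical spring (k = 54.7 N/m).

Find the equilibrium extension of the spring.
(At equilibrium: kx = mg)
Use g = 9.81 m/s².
x_eq = mg/k = 0.51×9.81/54.7 = 0.09146 m = 9.146 cm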